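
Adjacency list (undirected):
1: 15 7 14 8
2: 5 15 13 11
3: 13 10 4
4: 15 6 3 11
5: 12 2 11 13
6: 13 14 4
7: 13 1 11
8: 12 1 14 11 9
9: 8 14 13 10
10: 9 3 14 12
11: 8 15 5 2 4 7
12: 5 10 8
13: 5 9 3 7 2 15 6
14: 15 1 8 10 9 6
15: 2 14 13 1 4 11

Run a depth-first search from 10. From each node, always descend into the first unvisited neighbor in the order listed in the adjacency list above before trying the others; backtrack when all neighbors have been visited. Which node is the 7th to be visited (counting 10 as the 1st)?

15

Visit 10
10 → 9
9 → 8
8 → 12
12 → 5
5 → 2
2 → 15
15 → 14
14 → 1
1 → 7
7 → 13
13 → 3
3 → 4
4 → 6
4 → 11

Visit order: 10, 9, 8, 12, 5, 2, 15, 14, 1, 7, 13, 3, 4, 6, 11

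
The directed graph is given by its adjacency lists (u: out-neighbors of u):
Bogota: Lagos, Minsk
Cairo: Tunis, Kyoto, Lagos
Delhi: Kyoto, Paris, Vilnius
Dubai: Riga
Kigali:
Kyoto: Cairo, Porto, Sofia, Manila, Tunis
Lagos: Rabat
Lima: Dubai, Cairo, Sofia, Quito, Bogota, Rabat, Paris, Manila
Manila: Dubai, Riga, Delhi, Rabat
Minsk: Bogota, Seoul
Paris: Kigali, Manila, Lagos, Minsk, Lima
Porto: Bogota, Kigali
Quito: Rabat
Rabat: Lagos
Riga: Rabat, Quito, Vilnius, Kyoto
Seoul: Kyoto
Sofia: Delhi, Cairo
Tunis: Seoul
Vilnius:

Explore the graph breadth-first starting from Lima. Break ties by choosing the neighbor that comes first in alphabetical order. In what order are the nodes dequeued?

Visit Lima; enqueue Bogota, Cairo, Dubai, Manila, Paris, Quito, Rabat, Sofia → queue [Bogota, Cairo, Dubai, Manila, Paris, Quito, Rabat, Sofia]
Visit Bogota; enqueue Lagos, Minsk → queue [Cairo, Dubai, Manila, Paris, Quito, Rabat, Sofia, Lagos, Minsk]
Visit Cairo; enqueue Kyoto, Tunis → queue [Dubai, Manila, Paris, Quito, Rabat, Sofia, Lagos, Minsk, Kyoto, Tunis]
Visit Dubai; enqueue Riga → queue [Manila, Paris, Quito, Rabat, Sofia, Lagos, Minsk, Kyoto, Tunis, Riga]
Visit Manila; enqueue Delhi → queue [Paris, Quito, Rabat, Sofia, Lagos, Minsk, Kyoto, Tunis, Riga, Delhi]
Visit Paris; enqueue Kigali → queue [Quito, Rabat, Sofia, Lagos, Minsk, Kyoto, Tunis, Riga, Delhi, Kigali]
Visit Quito → queue [Rabat, Sofia, Lagos, Minsk, Kyoto, Tunis, Riga, Delhi, Kigali]
Visit Rabat → queue [Sofia, Lagos, Minsk, Kyoto, Tunis, Riga, Delhi, Kigali]
Visit Sofia → queue [Lagos, Minsk, Kyoto, Tunis, Riga, Delhi, Kigali]
Visit Lagos → queue [Minsk, Kyoto, Tunis, Riga, Delhi, Kigali]
Visit Minsk; enqueue Seoul → queue [Kyoto, Tunis, Riga, Delhi, Kigali, Seoul]
Visit Kyoto; enqueue Porto → queue [Tunis, Riga, Delhi, Kigali, Seoul, Porto]
Visit Tunis → queue [Riga, Delhi, Kigali, Seoul, Porto]
Visit Riga; enqueue Vilnius → queue [Delhi, Kigali, Seoul, Porto, Vilnius]
Visit Delhi → queue [Kigali, Seoul, Porto, Vilnius]
Visit Kigali → queue [Seoul, Porto, Vilnius]
Visit Seoul → queue [Porto, Vilnius]
Visit Porto → queue [Vilnius]
Visit Vilnius → queue []

Lima Bogota Cairo Dubai Manila Paris Quito Rabat Sofia Lagos Minsk Kyoto Tunis Riga Delhi Kigali Seoul Porto Vilnius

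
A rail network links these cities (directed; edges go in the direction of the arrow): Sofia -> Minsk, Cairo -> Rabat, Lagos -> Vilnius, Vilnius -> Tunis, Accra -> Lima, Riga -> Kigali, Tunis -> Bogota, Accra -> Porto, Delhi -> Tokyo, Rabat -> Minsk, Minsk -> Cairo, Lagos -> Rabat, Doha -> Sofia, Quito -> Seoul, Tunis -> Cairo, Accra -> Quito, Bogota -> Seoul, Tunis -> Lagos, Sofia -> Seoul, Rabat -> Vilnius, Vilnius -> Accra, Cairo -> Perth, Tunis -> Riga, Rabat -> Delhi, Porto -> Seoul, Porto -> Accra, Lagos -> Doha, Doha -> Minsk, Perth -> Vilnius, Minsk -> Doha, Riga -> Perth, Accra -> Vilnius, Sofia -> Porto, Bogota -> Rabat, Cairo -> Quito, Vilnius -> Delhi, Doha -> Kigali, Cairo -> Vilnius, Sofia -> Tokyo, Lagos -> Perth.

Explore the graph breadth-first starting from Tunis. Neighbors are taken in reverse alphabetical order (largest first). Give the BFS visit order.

Visit Tunis; enqueue Riga, Lagos, Cairo, Bogota → queue [Riga, Lagos, Cairo, Bogota]
Visit Riga; enqueue Perth, Kigali → queue [Lagos, Cairo, Bogota, Perth, Kigali]
Visit Lagos; enqueue Vilnius, Rabat, Doha → queue [Cairo, Bogota, Perth, Kigali, Vilnius, Rabat, Doha]
Visit Cairo; enqueue Quito → queue [Bogota, Perth, Kigali, Vilnius, Rabat, Doha, Quito]
Visit Bogota; enqueue Seoul → queue [Perth, Kigali, Vilnius, Rabat, Doha, Quito, Seoul]
Visit Perth → queue [Kigali, Vilnius, Rabat, Doha, Quito, Seoul]
Visit Kigali → queue [Vilnius, Rabat, Doha, Quito, Seoul]
Visit Vilnius; enqueue Delhi, Accra → queue [Rabat, Doha, Quito, Seoul, Delhi, Accra]
Visit Rabat; enqueue Minsk → queue [Doha, Quito, Seoul, Delhi, Accra, Minsk]
Visit Doha; enqueue Sofia → queue [Quito, Seoul, Delhi, Accra, Minsk, Sofia]
Visit Quito → queue [Seoul, Delhi, Accra, Minsk, Sofia]
Visit Seoul → queue [Delhi, Accra, Minsk, Sofia]
Visit Delhi; enqueue Tokyo → queue [Accra, Minsk, Sofia, Tokyo]
Visit Accra; enqueue Porto, Lima → queue [Minsk, Sofia, Tokyo, Porto, Lima]
Visit Minsk → queue [Sofia, Tokyo, Porto, Lima]
Visit Sofia → queue [Tokyo, Porto, Lima]
Visit Tokyo → queue [Porto, Lima]
Visit Porto → queue [Lima]
Visit Lima → queue []

Tunis → Riga → Lagos → Cairo → Bogota → Perth → Kigali → Vilnius → Rabat → Doha → Quito → Seoul → Delhi → Accra → Minsk → Sofia → Tokyo → Porto → Lima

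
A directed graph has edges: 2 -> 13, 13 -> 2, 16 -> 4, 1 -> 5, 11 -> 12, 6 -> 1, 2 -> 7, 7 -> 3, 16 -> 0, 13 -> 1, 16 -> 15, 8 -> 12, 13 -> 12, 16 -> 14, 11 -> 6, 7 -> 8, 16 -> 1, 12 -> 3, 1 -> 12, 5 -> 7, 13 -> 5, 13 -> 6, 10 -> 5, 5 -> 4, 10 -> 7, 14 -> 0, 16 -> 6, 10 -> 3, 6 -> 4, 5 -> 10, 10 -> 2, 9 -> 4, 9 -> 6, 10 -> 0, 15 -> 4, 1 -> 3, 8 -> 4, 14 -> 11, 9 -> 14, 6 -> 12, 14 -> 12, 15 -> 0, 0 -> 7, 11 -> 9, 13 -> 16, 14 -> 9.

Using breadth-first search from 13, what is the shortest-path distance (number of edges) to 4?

Level 0: 13
Level 1: 1, 2, 5, 6, 12, 16
Level 2: 0, 3, 4, 7, 10, 14, 15
Level 3: 8, 9, 11
4 first appears at level 2.

2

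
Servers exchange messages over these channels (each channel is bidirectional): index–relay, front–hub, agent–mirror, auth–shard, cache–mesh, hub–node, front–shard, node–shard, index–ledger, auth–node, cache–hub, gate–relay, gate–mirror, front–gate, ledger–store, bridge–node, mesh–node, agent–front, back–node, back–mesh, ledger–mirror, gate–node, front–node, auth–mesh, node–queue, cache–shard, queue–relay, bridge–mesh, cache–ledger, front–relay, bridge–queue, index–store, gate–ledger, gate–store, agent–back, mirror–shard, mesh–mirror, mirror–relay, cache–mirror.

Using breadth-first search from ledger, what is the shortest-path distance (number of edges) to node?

2

Level 0: ledger
Level 1: cache, gate, index, mirror, store
Level 2: agent, front, hub, mesh, node, relay, shard
Level 3: auth, back, bridge, queue
node first appears at level 2.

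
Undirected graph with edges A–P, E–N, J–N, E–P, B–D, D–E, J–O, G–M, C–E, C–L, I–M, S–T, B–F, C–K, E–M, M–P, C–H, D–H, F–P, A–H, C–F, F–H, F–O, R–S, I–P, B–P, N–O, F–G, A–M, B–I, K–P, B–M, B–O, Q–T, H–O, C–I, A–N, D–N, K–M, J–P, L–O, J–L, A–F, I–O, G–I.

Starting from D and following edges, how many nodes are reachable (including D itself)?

BFS from D visits: D, N, H, E, B, O, J, A, F, C, P, M, I, L, G, K
Reachable nodes: 16 of 20 total.

16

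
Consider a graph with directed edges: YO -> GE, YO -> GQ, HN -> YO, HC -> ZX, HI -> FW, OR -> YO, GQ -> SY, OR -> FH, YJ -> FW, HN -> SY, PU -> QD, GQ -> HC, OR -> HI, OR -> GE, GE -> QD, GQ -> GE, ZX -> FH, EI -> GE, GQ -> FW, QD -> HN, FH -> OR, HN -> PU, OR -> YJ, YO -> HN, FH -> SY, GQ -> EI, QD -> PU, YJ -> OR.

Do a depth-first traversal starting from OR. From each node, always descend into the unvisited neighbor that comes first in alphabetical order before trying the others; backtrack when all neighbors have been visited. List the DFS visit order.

OR, FH, SY, GE, QD, HN, PU, YO, GQ, EI, FW, HC, ZX, HI, YJ

Visit OR
OR → FH
FH → SY
OR → GE
GE → QD
QD → HN
HN → PU
HN → YO
YO → GQ
GQ → EI
GQ → FW
GQ → HC
HC → ZX
OR → HI
OR → YJ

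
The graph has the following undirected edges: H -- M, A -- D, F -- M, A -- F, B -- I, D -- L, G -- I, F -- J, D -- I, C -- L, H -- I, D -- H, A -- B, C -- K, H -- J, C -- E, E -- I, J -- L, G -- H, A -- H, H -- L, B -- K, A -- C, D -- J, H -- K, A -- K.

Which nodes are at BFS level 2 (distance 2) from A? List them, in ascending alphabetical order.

E, G, I, J, L, M

Level 0: A
Level 1: B, C, D, F, H, K
Level 2: E, G, I, J, L, M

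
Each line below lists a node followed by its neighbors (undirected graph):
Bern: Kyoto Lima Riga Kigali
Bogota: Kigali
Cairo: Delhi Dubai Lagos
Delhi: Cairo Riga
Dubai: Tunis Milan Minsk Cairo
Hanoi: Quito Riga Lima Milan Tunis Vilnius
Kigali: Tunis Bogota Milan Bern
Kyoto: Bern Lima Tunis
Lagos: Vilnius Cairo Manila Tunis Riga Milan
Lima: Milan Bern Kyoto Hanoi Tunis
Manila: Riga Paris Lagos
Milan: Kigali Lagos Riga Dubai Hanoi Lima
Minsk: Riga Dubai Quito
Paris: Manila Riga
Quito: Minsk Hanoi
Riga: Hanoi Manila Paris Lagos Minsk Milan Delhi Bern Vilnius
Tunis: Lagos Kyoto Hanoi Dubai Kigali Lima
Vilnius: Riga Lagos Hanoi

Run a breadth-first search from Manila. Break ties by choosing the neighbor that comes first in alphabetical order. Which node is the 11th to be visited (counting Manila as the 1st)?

Hanoi

Visit Manila; enqueue Lagos, Paris, Riga → queue [Lagos, Paris, Riga]
Visit Lagos; enqueue Cairo, Milan, Tunis, Vilnius → queue [Paris, Riga, Cairo, Milan, Tunis, Vilnius]
Visit Paris → queue [Riga, Cairo, Milan, Tunis, Vilnius]
Visit Riga; enqueue Bern, Delhi, Hanoi, Minsk → queue [Cairo, Milan, Tunis, Vilnius, Bern, Delhi, Hanoi, Minsk]
Visit Cairo; enqueue Dubai → queue [Milan, Tunis, Vilnius, Bern, Delhi, Hanoi, Minsk, Dubai]
Visit Milan; enqueue Kigali, Lima → queue [Tunis, Vilnius, Bern, Delhi, Hanoi, Minsk, Dubai, Kigali, Lima]
Visit Tunis; enqueue Kyoto → queue [Vilnius, Bern, Delhi, Hanoi, Minsk, Dubai, Kigali, Lima, Kyoto]
Visit Vilnius → queue [Bern, Delhi, Hanoi, Minsk, Dubai, Kigali, Lima, Kyoto]
Visit Bern → queue [Delhi, Hanoi, Minsk, Dubai, Kigali, Lima, Kyoto]
Visit Delhi → queue [Hanoi, Minsk, Dubai, Kigali, Lima, Kyoto]
Visit Hanoi; enqueue Quito → queue [Minsk, Dubai, Kigali, Lima, Kyoto, Quito]
Visit Minsk → queue [Dubai, Kigali, Lima, Kyoto, Quito]
Visit Dubai → queue [Kigali, Lima, Kyoto, Quito]
Visit Kigali; enqueue Bogota → queue [Lima, Kyoto, Quito, Bogota]
Visit Lima → queue [Kyoto, Quito, Bogota]
Visit Kyoto → queue [Quito, Bogota]
Visit Quito → queue [Bogota]
Visit Bogota → queue []

Visit order: Manila, Lagos, Paris, Riga, Cairo, Milan, Tunis, Vilnius, Bern, Delhi, Hanoi, Minsk, Dubai, Kigali, Lima, Kyoto, Quito, Bogota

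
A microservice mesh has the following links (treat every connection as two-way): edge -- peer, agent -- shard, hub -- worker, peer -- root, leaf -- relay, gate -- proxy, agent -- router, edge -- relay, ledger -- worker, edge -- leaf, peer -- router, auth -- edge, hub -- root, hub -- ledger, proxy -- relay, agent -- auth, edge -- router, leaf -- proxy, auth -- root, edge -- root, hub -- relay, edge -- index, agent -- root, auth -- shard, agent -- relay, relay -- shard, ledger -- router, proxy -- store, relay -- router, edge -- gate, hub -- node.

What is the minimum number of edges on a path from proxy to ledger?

Level 0: proxy
Level 1: gate, leaf, relay, store
Level 2: agent, edge, hub, router, shard
Level 3: auth, index, ledger, node, peer, root, worker
ledger first appears at level 3.

3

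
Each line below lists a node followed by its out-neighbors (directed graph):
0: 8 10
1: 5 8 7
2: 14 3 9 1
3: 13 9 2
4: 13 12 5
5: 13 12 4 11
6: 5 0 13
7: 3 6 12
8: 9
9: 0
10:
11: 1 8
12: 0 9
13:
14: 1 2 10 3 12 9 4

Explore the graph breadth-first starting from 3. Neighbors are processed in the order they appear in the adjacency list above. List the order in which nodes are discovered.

3, 13, 9, 2, 0, 14, 1, 8, 10, 12, 4, 5, 7, 11, 6

Visit 3; enqueue 13, 9, 2 → queue [13, 9, 2]
Visit 13 → queue [9, 2]
Visit 9; enqueue 0 → queue [2, 0]
Visit 2; enqueue 14, 1 → queue [0, 14, 1]
Visit 0; enqueue 8, 10 → queue [14, 1, 8, 10]
Visit 14; enqueue 12, 4 → queue [1, 8, 10, 12, 4]
Visit 1; enqueue 5, 7 → queue [8, 10, 12, 4, 5, 7]
Visit 8 → queue [10, 12, 4, 5, 7]
Visit 10 → queue [12, 4, 5, 7]
Visit 12 → queue [4, 5, 7]
Visit 4 → queue [5, 7]
Visit 5; enqueue 11 → queue [7, 11]
Visit 7; enqueue 6 → queue [11, 6]
Visit 11 → queue [6]
Visit 6 → queue []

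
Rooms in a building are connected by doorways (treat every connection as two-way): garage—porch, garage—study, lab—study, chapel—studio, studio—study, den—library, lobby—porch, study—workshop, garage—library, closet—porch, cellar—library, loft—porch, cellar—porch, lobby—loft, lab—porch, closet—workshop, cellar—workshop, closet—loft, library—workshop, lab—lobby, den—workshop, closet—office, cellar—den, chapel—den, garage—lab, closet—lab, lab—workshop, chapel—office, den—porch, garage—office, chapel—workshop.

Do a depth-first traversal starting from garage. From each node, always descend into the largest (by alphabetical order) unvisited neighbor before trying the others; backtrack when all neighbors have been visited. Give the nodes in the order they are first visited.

garage → study → workshop → library → den → porch → loft → lobby → lab → closet → office → chapel → studio → cellar

Visit garage
garage → study
study → workshop
workshop → library
library → den
den → porch
porch → loft
loft → lobby
lobby → lab
lab → closet
closet → office
office → chapel
chapel → studio
porch → cellar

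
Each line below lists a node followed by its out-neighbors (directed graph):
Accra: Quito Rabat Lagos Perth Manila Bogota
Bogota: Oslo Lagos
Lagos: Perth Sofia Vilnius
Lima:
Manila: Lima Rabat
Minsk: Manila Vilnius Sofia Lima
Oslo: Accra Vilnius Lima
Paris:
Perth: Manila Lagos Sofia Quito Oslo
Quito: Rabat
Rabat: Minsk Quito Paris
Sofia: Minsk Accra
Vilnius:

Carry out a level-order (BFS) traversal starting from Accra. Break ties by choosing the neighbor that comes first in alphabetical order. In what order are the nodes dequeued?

Visit Accra; enqueue Bogota, Lagos, Manila, Perth, Quito, Rabat → queue [Bogota, Lagos, Manila, Perth, Quito, Rabat]
Visit Bogota; enqueue Oslo → queue [Lagos, Manila, Perth, Quito, Rabat, Oslo]
Visit Lagos; enqueue Sofia, Vilnius → queue [Manila, Perth, Quito, Rabat, Oslo, Sofia, Vilnius]
Visit Manila; enqueue Lima → queue [Perth, Quito, Rabat, Oslo, Sofia, Vilnius, Lima]
Visit Perth → queue [Quito, Rabat, Oslo, Sofia, Vilnius, Lima]
Visit Quito → queue [Rabat, Oslo, Sofia, Vilnius, Lima]
Visit Rabat; enqueue Minsk, Paris → queue [Oslo, Sofia, Vilnius, Lima, Minsk, Paris]
Visit Oslo → queue [Sofia, Vilnius, Lima, Minsk, Paris]
Visit Sofia → queue [Vilnius, Lima, Minsk, Paris]
Visit Vilnius → queue [Lima, Minsk, Paris]
Visit Lima → queue [Minsk, Paris]
Visit Minsk → queue [Paris]
Visit Paris → queue []

Accra Bogota Lagos Manila Perth Quito Rabat Oslo Sofia Vilnius Lima Minsk Paris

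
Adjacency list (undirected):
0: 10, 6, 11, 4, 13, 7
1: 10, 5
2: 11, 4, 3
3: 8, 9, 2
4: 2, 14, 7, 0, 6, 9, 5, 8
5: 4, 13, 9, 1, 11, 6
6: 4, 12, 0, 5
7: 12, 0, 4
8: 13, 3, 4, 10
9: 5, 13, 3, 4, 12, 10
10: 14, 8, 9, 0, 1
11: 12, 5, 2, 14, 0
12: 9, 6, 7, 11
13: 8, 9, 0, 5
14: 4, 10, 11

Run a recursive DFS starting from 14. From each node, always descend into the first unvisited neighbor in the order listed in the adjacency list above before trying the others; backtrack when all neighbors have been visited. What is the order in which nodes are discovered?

14 -> 4 -> 2 -> 11 -> 12 -> 9 -> 5 -> 13 -> 8 -> 3 -> 10 -> 0 -> 6 -> 7 -> 1

Visit 14
14 → 4
4 → 2
2 → 11
11 → 12
12 → 9
9 → 5
5 → 13
13 → 8
8 → 3
8 → 10
10 → 0
0 → 6
0 → 7
10 → 1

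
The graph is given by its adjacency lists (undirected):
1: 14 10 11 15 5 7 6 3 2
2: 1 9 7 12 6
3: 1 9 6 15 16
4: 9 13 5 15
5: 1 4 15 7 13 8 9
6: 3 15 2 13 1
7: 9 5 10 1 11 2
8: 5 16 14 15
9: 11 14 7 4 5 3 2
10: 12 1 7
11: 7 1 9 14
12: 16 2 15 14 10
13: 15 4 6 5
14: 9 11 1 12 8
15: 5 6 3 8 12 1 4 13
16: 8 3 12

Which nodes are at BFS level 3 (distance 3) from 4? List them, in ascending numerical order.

10, 16

Level 0: 4
Level 1: 5, 9, 13, 15
Level 2: 1, 2, 3, 6, 7, 8, 11, 12, 14
Level 3: 10, 16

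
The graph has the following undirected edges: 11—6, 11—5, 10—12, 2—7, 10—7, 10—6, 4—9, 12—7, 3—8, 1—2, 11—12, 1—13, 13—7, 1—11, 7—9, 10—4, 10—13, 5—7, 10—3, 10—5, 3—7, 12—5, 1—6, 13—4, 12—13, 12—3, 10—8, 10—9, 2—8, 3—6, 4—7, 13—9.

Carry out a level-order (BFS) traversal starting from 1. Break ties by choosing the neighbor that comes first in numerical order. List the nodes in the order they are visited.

1 2 6 11 13 7 8 3 10 5 12 4 9

Visit 1; enqueue 2, 6, 11, 13 → queue [2, 6, 11, 13]
Visit 2; enqueue 7, 8 → queue [6, 11, 13, 7, 8]
Visit 6; enqueue 3, 10 → queue [11, 13, 7, 8, 3, 10]
Visit 11; enqueue 5, 12 → queue [13, 7, 8, 3, 10, 5, 12]
Visit 13; enqueue 4, 9 → queue [7, 8, 3, 10, 5, 12, 4, 9]
Visit 7 → queue [8, 3, 10, 5, 12, 4, 9]
Visit 8 → queue [3, 10, 5, 12, 4, 9]
Visit 3 → queue [10, 5, 12, 4, 9]
Visit 10 → queue [5, 12, 4, 9]
Visit 5 → queue [12, 4, 9]
Visit 12 → queue [4, 9]
Visit 4 → queue [9]
Visit 9 → queue []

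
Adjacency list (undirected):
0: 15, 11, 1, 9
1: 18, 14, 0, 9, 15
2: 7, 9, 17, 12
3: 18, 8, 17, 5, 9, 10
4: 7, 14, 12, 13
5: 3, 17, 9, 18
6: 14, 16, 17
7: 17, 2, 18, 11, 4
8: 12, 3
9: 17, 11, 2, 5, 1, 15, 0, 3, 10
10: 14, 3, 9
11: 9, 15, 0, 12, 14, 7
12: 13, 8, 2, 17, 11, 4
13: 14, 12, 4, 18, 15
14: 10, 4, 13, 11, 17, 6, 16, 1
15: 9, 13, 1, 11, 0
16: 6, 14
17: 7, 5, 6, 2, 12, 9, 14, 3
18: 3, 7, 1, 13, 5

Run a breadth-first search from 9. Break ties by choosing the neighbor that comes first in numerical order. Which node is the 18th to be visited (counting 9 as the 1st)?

4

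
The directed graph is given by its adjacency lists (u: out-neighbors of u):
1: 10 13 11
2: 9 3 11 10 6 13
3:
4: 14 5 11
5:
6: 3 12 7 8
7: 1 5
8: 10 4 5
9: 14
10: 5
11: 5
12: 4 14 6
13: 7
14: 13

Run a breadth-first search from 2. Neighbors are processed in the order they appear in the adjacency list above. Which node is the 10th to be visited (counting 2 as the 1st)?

Visit 2; enqueue 9, 3, 11, 10, 6, 13 → queue [9, 3, 11, 10, 6, 13]
Visit 9; enqueue 14 → queue [3, 11, 10, 6, 13, 14]
Visit 3 → queue [11, 10, 6, 13, 14]
Visit 11; enqueue 5 → queue [10, 6, 13, 14, 5]
Visit 10 → queue [6, 13, 14, 5]
Visit 6; enqueue 12, 7, 8 → queue [13, 14, 5, 12, 7, 8]
Visit 13 → queue [14, 5, 12, 7, 8]
Visit 14 → queue [5, 12, 7, 8]
Visit 5 → queue [12, 7, 8]
Visit 12; enqueue 4 → queue [7, 8, 4]
Visit 7; enqueue 1 → queue [8, 4, 1]
Visit 8 → queue [4, 1]
Visit 4 → queue [1]
Visit 1 → queue []

Visit order: 2, 9, 3, 11, 10, 6, 13, 14, 5, 12, 7, 8, 4, 1

12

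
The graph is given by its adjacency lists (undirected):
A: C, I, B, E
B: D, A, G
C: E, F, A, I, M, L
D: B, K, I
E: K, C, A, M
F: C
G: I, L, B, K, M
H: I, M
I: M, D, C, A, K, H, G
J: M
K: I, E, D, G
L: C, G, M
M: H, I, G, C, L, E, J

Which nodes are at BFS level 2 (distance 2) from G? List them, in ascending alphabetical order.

Level 0: G
Level 1: B, I, K, L, M
Level 2: A, C, D, E, H, J
Level 3: F

A, C, D, E, H, J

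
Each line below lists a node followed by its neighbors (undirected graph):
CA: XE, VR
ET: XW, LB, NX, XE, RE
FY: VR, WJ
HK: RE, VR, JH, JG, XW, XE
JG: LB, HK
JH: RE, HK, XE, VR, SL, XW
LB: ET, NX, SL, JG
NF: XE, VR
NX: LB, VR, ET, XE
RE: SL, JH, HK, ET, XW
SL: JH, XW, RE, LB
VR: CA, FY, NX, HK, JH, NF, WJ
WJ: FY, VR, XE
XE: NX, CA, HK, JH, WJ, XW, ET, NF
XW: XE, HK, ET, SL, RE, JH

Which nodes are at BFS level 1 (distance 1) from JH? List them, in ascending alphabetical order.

HK, RE, SL, VR, XE, XW

Level 0: JH
Level 1: HK, RE, SL, VR, XE, XW
Level 2: CA, ET, FY, JG, LB, NF, NX, WJ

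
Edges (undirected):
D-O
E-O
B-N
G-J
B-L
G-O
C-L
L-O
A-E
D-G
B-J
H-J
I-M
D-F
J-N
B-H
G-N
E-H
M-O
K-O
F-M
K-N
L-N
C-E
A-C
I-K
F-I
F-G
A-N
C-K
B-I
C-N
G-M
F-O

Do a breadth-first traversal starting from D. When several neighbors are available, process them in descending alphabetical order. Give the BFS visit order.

Visit D; enqueue O, G, F → queue [O, G, F]
Visit O; enqueue M, L, K, E → queue [G, F, M, L, K, E]
Visit G; enqueue N, J → queue [F, M, L, K, E, N, J]
Visit F; enqueue I → queue [M, L, K, E, N, J, I]
Visit M → queue [L, K, E, N, J, I]
Visit L; enqueue C, B → queue [K, E, N, J, I, C, B]
Visit K → queue [E, N, J, I, C, B]
Visit E; enqueue H, A → queue [N, J, I, C, B, H, A]
Visit N → queue [J, I, C, B, H, A]
Visit J → queue [I, C, B, H, A]
Visit I → queue [C, B, H, A]
Visit C → queue [B, H, A]
Visit B → queue [H, A]
Visit H → queue [A]
Visit A → queue []

D -> O -> G -> F -> M -> L -> K -> E -> N -> J -> I -> C -> B -> H -> A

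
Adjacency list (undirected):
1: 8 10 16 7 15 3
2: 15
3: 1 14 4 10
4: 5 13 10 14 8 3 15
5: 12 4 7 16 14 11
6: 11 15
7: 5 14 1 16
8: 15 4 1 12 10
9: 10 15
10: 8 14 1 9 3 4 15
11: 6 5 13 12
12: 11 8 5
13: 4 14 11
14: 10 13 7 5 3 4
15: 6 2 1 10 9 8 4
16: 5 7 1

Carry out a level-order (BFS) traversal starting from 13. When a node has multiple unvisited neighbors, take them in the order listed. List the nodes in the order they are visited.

Visit 13; enqueue 4, 14, 11 → queue [4, 14, 11]
Visit 4; enqueue 5, 10, 8, 3, 15 → queue [14, 11, 5, 10, 8, 3, 15]
Visit 14; enqueue 7 → queue [11, 5, 10, 8, 3, 15, 7]
Visit 11; enqueue 6, 12 → queue [5, 10, 8, 3, 15, 7, 6, 12]
Visit 5; enqueue 16 → queue [10, 8, 3, 15, 7, 6, 12, 16]
Visit 10; enqueue 1, 9 → queue [8, 3, 15, 7, 6, 12, 16, 1, 9]
Visit 8 → queue [3, 15, 7, 6, 12, 16, 1, 9]
Visit 3 → queue [15, 7, 6, 12, 16, 1, 9]
Visit 15; enqueue 2 → queue [7, 6, 12, 16, 1, 9, 2]
Visit 7 → queue [6, 12, 16, 1, 9, 2]
Visit 6 → queue [12, 16, 1, 9, 2]
Visit 12 → queue [16, 1, 9, 2]
Visit 16 → queue [1, 9, 2]
Visit 1 → queue [9, 2]
Visit 9 → queue [2]
Visit 2 → queue []

13 -> 4 -> 14 -> 11 -> 5 -> 10 -> 8 -> 3 -> 15 -> 7 -> 6 -> 12 -> 16 -> 1 -> 9 -> 2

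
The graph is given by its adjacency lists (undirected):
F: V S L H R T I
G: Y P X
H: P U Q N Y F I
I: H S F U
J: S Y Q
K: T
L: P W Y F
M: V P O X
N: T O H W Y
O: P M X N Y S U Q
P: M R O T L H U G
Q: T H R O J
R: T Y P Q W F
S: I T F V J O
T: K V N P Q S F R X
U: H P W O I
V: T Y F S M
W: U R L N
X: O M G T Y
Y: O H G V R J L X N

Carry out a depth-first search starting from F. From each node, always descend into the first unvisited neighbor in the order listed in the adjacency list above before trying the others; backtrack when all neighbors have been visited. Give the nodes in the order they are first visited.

Visit F
F → V
V → T
T → K
T → N
N → O
O → P
P → M
M → X
X → G
G → Y
Y → H
H → U
U → W
W → R
R → Q
Q → J
J → S
S → I
W → L

F V T K N O P M X G Y H U W R Q J S I L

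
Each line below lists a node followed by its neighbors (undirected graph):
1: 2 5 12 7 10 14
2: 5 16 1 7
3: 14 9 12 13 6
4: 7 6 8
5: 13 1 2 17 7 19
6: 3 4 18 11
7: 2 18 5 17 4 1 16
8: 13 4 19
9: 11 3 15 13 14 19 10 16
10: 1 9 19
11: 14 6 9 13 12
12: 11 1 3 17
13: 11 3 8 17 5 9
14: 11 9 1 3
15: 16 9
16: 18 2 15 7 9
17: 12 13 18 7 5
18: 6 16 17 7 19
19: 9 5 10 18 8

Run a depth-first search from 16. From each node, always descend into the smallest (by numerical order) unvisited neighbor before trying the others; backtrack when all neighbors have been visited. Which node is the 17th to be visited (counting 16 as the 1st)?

Visit 16
16 → 2
2 → 1
1 → 5
5 → 7
7 → 4
4 → 6
6 → 3
3 → 9
9 → 10
10 → 19
19 → 8
8 → 13
13 → 11
11 → 12
12 → 17
17 → 18
11 → 14
9 → 15

Visit order: 16, 2, 1, 5, 7, 4, 6, 3, 9, 10, 19, 8, 13, 11, 12, 17, 18, 14, 15

18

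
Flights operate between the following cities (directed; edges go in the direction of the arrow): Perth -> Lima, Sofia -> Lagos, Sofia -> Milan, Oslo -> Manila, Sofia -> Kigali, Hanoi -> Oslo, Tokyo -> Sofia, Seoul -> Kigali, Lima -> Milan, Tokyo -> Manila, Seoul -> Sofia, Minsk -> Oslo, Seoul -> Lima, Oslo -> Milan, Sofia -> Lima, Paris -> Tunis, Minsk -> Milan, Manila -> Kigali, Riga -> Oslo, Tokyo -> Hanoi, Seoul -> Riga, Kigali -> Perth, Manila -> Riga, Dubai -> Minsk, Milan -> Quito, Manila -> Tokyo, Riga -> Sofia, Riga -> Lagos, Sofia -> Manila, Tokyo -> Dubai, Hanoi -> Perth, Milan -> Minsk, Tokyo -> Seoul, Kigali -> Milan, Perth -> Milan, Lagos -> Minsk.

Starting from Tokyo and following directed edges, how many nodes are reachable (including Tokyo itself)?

15

BFS from Tokyo visits: Tokyo, Sofia, Seoul, Manila, Hanoi, Dubai, Milan, Lima, Lagos, Kigali, Riga, Perth, Oslo, Minsk, Quito
Reachable nodes: 15 of 17 total.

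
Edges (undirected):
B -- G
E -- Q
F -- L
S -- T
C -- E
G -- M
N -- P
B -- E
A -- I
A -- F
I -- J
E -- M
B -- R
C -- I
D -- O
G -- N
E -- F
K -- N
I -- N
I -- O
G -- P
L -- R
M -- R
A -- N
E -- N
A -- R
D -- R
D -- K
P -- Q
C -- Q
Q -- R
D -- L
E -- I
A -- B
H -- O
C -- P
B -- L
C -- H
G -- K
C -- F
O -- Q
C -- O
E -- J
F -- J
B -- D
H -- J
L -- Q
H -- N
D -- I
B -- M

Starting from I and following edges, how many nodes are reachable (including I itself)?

18

BFS from I visits: I, A, C, D, E, J, N, O, B, F, R, H, P, Q, K, L, M, G
Reachable nodes: 18 of 20 total.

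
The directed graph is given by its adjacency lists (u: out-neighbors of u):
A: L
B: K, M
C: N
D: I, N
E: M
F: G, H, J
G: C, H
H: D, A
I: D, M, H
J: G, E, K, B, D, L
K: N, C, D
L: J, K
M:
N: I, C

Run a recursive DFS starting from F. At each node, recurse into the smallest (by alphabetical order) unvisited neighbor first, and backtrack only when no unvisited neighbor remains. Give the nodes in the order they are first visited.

F, G, C, N, I, D, H, A, L, J, B, K, M, E

Visit F
F → G
G → C
C → N
N → I
I → D
I → H
H → A
A → L
L → J
J → B
B → K
B → M
J → E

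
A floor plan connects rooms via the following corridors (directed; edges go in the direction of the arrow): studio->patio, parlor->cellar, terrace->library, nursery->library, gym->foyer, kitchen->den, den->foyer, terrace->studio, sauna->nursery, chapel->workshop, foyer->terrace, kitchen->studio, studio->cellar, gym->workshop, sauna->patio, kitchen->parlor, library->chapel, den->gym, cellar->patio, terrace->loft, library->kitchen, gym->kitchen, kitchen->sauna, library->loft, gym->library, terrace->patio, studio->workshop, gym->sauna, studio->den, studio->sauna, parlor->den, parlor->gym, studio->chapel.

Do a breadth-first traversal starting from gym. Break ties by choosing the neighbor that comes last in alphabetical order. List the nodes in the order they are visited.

gym, workshop, sauna, library, kitchen, foyer, patio, nursery, loft, chapel, studio, parlor, den, terrace, cellar

Visit gym; enqueue workshop, sauna, library, kitchen, foyer → queue [workshop, sauna, library, kitchen, foyer]
Visit workshop → queue [sauna, library, kitchen, foyer]
Visit sauna; enqueue patio, nursery → queue [library, kitchen, foyer, patio, nursery]
Visit library; enqueue loft, chapel → queue [kitchen, foyer, patio, nursery, loft, chapel]
Visit kitchen; enqueue studio, parlor, den → queue [foyer, patio, nursery, loft, chapel, studio, parlor, den]
Visit foyer; enqueue terrace → queue [patio, nursery, loft, chapel, studio, parlor, den, terrace]
Visit patio → queue [nursery, loft, chapel, studio, parlor, den, terrace]
Visit nursery → queue [loft, chapel, studio, parlor, den, terrace]
Visit loft → queue [chapel, studio, parlor, den, terrace]
Visit chapel → queue [studio, parlor, den, terrace]
Visit studio; enqueue cellar → queue [parlor, den, terrace, cellar]
Visit parlor → queue [den, terrace, cellar]
Visit den → queue [terrace, cellar]
Visit terrace → queue [cellar]
Visit cellar → queue []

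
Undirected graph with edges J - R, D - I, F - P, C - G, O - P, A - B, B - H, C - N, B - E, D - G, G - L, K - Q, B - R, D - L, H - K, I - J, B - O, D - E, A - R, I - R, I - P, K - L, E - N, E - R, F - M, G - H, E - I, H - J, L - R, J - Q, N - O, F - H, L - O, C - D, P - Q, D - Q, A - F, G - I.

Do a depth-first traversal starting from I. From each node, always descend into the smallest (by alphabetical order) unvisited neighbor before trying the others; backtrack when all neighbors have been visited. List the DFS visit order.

I, D, C, G, H, B, A, F, M, P, O, L, K, Q, J, R, E, N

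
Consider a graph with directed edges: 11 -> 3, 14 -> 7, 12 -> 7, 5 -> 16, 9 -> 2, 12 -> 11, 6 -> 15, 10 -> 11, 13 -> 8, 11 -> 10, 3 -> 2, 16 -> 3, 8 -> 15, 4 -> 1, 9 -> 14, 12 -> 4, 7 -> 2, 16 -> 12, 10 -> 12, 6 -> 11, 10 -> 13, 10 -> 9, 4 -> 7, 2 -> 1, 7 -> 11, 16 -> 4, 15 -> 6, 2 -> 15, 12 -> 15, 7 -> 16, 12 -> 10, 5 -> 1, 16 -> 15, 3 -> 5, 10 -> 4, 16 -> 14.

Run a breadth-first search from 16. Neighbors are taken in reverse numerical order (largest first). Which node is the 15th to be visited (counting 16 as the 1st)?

9

Visit 16; enqueue 15, 14, 12, 4, 3 → queue [15, 14, 12, 4, 3]
Visit 15; enqueue 6 → queue [14, 12, 4, 3, 6]
Visit 14; enqueue 7 → queue [12, 4, 3, 6, 7]
Visit 12; enqueue 11, 10 → queue [4, 3, 6, 7, 11, 10]
Visit 4; enqueue 1 → queue [3, 6, 7, 11, 10, 1]
Visit 3; enqueue 5, 2 → queue [6, 7, 11, 10, 1, 5, 2]
Visit 6 → queue [7, 11, 10, 1, 5, 2]
Visit 7 → queue [11, 10, 1, 5, 2]
Visit 11 → queue [10, 1, 5, 2]
Visit 10; enqueue 13, 9 → queue [1, 5, 2, 13, 9]
Visit 1 → queue [5, 2, 13, 9]
Visit 5 → queue [2, 13, 9]
Visit 2 → queue [13, 9]
Visit 13; enqueue 8 → queue [9, 8]
Visit 9 → queue [8]
Visit 8 → queue []

Visit order: 16, 15, 14, 12, 4, 3, 6, 7, 11, 10, 1, 5, 2, 13, 9, 8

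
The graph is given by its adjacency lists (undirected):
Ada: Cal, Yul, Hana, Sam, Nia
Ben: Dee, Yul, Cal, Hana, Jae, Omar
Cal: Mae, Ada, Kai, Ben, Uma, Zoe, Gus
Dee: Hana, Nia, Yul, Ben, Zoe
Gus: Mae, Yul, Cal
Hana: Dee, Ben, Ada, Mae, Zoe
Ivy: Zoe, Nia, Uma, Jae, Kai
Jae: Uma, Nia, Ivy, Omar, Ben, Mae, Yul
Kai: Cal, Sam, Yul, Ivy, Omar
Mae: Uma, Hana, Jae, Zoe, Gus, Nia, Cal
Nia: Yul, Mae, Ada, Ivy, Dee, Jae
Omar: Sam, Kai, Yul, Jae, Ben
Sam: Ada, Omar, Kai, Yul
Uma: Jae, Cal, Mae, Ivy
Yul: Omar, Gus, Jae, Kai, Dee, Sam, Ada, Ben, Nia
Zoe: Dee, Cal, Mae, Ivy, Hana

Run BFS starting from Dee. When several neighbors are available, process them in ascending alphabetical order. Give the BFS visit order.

Visit Dee; enqueue Ben, Hana, Nia, Yul, Zoe → queue [Ben, Hana, Nia, Yul, Zoe]
Visit Ben; enqueue Cal, Jae, Omar → queue [Hana, Nia, Yul, Zoe, Cal, Jae, Omar]
Visit Hana; enqueue Ada, Mae → queue [Nia, Yul, Zoe, Cal, Jae, Omar, Ada, Mae]
Visit Nia; enqueue Ivy → queue [Yul, Zoe, Cal, Jae, Omar, Ada, Mae, Ivy]
Visit Yul; enqueue Gus, Kai, Sam → queue [Zoe, Cal, Jae, Omar, Ada, Mae, Ivy, Gus, Kai, Sam]
Visit Zoe → queue [Cal, Jae, Omar, Ada, Mae, Ivy, Gus, Kai, Sam]
Visit Cal; enqueue Uma → queue [Jae, Omar, Ada, Mae, Ivy, Gus, Kai, Sam, Uma]
Visit Jae → queue [Omar, Ada, Mae, Ivy, Gus, Kai, Sam, Uma]
Visit Omar → queue [Ada, Mae, Ivy, Gus, Kai, Sam, Uma]
Visit Ada → queue [Mae, Ivy, Gus, Kai, Sam, Uma]
Visit Mae → queue [Ivy, Gus, Kai, Sam, Uma]
Visit Ivy → queue [Gus, Kai, Sam, Uma]
Visit Gus → queue [Kai, Sam, Uma]
Visit Kai → queue [Sam, Uma]
Visit Sam → queue [Uma]
Visit Uma → queue []

Dee Ben Hana Nia Yul Zoe Cal Jae Omar Ada Mae Ivy Gus Kai Sam Uma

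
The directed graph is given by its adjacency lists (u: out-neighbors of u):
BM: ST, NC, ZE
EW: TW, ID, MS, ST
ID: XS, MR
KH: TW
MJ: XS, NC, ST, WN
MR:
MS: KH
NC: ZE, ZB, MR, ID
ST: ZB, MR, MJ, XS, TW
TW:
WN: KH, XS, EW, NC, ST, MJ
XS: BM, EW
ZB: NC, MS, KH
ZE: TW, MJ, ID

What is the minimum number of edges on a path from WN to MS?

2

Level 0: WN
Level 1: EW, KH, MJ, NC, ST, XS
Level 2: BM, ID, MR, MS, TW, ZB, ZE
MS first appears at level 2.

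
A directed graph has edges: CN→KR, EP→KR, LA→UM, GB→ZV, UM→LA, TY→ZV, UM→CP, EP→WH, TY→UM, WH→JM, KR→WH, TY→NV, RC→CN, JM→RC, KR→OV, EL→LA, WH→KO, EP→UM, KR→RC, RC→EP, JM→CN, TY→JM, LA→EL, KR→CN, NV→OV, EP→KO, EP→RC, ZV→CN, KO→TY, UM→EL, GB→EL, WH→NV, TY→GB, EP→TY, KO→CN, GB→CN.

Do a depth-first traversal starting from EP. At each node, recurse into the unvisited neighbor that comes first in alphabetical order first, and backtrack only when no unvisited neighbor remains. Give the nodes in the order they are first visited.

Visit EP
EP → KO
KO → CN
CN → KR
KR → OV
KR → RC
KR → WH
WH → JM
WH → NV
KO → TY
TY → GB
GB → EL
EL → LA
LA → UM
UM → CP
GB → ZV

EP -> KO -> CN -> KR -> OV -> RC -> WH -> JM -> NV -> TY -> GB -> EL -> LA -> UM -> CP -> ZV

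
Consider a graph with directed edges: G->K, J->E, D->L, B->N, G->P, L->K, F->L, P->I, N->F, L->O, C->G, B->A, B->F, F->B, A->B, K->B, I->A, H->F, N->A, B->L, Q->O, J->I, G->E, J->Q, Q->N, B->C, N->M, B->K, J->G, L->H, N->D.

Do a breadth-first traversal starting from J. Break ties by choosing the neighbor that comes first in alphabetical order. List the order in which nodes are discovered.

Visit J; enqueue E, G, I, Q → queue [E, G, I, Q]
Visit E → queue [G, I, Q]
Visit G; enqueue K, P → queue [I, Q, K, P]
Visit I; enqueue A → queue [Q, K, P, A]
Visit Q; enqueue N, O → queue [K, P, A, N, O]
Visit K; enqueue B → queue [P, A, N, O, B]
Visit P → queue [A, N, O, B]
Visit A → queue [N, O, B]
Visit N; enqueue D, F, M → queue [O, B, D, F, M]
Visit O → queue [B, D, F, M]
Visit B; enqueue C, L → queue [D, F, M, C, L]
Visit D → queue [F, M, C, L]
Visit F → queue [M, C, L]
Visit M → queue [C, L]
Visit C → queue [L]
Visit L; enqueue H → queue [H]
Visit H → queue []

J, E, G, I, Q, K, P, A, N, O, B, D, F, M, C, L, H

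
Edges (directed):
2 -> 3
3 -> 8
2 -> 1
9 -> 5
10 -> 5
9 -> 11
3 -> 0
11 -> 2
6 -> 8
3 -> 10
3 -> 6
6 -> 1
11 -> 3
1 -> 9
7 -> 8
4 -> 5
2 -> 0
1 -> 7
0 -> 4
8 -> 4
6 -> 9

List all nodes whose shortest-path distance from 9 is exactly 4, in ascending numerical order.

Level 0: 9
Level 1: 5, 11
Level 2: 2, 3
Level 3: 0, 1, 6, 8, 10
Level 4: 4, 7

4, 7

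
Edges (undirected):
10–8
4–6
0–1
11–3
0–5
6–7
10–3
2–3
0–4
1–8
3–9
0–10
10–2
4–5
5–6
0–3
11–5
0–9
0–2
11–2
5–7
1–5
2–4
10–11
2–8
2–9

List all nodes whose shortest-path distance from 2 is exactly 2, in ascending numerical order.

1, 5, 6

Level 0: 2
Level 1: 0, 3, 4, 8, 9, 10, 11
Level 2: 1, 5, 6
Level 3: 7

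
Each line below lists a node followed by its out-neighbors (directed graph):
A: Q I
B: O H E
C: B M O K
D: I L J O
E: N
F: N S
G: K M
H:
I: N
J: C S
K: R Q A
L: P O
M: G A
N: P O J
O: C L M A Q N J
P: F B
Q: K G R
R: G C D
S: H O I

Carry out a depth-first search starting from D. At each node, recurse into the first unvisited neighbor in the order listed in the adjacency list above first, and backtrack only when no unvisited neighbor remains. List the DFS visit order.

D, I, N, P, F, S, H, O, C, B, E, M, G, K, R, Q, A, L, J

Visit D
D → I
I → N
N → P
P → F
F → S
S → H
S → O
O → C
C → B
B → E
C → M
M → G
G → K
K → R
K → Q
K → A
O → L
O → J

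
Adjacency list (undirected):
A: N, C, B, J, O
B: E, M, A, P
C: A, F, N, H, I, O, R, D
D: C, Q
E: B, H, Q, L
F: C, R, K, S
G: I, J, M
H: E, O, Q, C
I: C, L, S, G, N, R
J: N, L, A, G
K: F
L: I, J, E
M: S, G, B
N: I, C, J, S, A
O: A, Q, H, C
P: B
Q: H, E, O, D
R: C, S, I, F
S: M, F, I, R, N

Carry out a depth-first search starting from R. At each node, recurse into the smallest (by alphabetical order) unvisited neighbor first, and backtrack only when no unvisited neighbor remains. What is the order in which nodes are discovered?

R -> C -> A -> B -> E -> H -> O -> Q -> D -> L -> I -> G -> J -> N -> S -> F -> K -> M -> P

Visit R
R → C
C → A
A → B
B → E
E → H
H → O
O → Q
Q → D
E → L
L → I
I → G
G → J
J → N
N → S
S → F
F → K
S → M
B → P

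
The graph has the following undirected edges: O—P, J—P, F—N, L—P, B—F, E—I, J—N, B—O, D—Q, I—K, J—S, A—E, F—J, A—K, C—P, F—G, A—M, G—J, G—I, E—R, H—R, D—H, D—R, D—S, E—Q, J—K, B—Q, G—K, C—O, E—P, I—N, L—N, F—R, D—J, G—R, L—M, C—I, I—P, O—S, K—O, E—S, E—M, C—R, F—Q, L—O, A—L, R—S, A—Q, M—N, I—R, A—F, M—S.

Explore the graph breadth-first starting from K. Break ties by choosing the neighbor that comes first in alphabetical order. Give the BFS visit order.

K → A → G → I → J → O → E → F → L → M → Q → R → C → N → P → D → S → B → H

Visit K; enqueue A, G, I, J, O → queue [A, G, I, J, O]
Visit A; enqueue E, F, L, M, Q → queue [G, I, J, O, E, F, L, M, Q]
Visit G; enqueue R → queue [I, J, O, E, F, L, M, Q, R]
Visit I; enqueue C, N, P → queue [J, O, E, F, L, M, Q, R, C, N, P]
Visit J; enqueue D, S → queue [O, E, F, L, M, Q, R, C, N, P, D, S]
Visit O; enqueue B → queue [E, F, L, M, Q, R, C, N, P, D, S, B]
Visit E → queue [F, L, M, Q, R, C, N, P, D, S, B]
Visit F → queue [L, M, Q, R, C, N, P, D, S, B]
Visit L → queue [M, Q, R, C, N, P, D, S, B]
Visit M → queue [Q, R, C, N, P, D, S, B]
Visit Q → queue [R, C, N, P, D, S, B]
Visit R; enqueue H → queue [C, N, P, D, S, B, H]
Visit C → queue [N, P, D, S, B, H]
Visit N → queue [P, D, S, B, H]
Visit P → queue [D, S, B, H]
Visit D → queue [S, B, H]
Visit S → queue [B, H]
Visit B → queue [H]
Visit H → queue []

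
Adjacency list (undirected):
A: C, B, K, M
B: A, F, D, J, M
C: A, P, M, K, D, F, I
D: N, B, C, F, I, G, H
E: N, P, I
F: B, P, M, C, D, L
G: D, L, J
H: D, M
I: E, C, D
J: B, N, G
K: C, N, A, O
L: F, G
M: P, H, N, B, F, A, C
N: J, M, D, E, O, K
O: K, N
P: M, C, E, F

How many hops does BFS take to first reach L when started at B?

2

Level 0: B
Level 1: A, D, F, J, M
Level 2: C, G, H, I, K, L, N, P
Level 3: E, O
L first appears at level 2.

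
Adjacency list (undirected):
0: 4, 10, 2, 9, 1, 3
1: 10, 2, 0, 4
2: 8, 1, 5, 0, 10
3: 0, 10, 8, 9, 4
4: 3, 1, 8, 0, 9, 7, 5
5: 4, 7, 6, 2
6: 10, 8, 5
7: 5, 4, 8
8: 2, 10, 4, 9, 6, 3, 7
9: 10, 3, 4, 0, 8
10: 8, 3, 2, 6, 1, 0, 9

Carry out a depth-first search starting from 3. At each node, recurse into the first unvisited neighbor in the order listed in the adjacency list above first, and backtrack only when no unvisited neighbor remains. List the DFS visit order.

Visit 3
3 → 0
0 → 4
4 → 1
1 → 10
10 → 8
8 → 2
2 → 5
5 → 7
5 → 6
8 → 9

3, 0, 4, 1, 10, 8, 2, 5, 7, 6, 9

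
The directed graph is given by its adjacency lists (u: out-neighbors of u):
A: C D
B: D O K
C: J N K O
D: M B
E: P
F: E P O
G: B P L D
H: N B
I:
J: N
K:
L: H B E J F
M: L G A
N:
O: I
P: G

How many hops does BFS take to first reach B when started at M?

2

Level 0: M
Level 1: A, G, L
Level 2: B, C, D, E, F, H, J, P
Level 3: K, N, O
Level 4: I
B first appears at level 2.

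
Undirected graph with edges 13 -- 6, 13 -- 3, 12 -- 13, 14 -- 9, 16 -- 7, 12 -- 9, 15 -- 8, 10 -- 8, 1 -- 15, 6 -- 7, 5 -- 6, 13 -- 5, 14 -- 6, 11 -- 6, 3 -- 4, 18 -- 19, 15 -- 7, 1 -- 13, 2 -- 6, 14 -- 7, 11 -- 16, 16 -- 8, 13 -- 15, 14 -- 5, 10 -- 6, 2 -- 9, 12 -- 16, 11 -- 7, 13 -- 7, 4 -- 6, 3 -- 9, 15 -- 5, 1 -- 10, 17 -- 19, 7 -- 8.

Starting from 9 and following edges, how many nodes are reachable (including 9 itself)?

16

BFS from 9 visits: 9, 14, 12, 3, 2, 7, 6, 5, 16, 13, 4, 15, 11, 8, 10, 1
Reachable nodes: 16 of 19 total.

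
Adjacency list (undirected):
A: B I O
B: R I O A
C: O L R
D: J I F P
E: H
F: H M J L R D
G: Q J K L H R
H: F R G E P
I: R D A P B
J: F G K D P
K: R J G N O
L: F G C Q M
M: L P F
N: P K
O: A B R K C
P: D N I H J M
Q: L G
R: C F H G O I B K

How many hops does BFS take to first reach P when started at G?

2

Level 0: G
Level 1: H, J, K, L, Q, R
Level 2: B, C, D, E, F, I, M, N, O, P
Level 3: A
P first appears at level 2.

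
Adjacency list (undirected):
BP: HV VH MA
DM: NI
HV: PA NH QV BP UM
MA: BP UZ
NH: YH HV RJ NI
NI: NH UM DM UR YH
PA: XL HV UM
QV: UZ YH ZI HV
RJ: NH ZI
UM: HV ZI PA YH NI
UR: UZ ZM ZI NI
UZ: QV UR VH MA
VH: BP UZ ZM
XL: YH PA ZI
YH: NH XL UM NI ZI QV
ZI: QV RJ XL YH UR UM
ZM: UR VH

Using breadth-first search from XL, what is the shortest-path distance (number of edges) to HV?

Level 0: XL
Level 1: PA, YH, ZI
Level 2: HV, NH, NI, QV, RJ, UM, UR
Level 3: BP, DM, UZ, ZM
Level 4: MA, VH
HV first appears at level 2.

2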